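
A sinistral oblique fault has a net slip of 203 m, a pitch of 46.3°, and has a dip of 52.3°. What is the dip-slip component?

dip-slip = net slip × sin(rake) = 203 m × sin(46.3°) = 147 m

147 m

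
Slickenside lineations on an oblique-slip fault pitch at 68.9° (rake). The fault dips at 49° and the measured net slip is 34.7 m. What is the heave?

21.2 m

dip-slip = net slip × sin(rake) = 34.7 m × sin(68.9°) = 32.37 m
heave = dip-slip × cos(dip) = 32.37 × cos(49°) = 21.2 m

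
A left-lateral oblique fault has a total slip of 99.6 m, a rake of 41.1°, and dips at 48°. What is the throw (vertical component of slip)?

48.7 m

dip-slip = net slip × sin(rake) = 99.6 m × sin(41.1°) = 65.47 m
throw = dip-slip × sin(dip) = 65.47 × sin(48°) = 48.7 m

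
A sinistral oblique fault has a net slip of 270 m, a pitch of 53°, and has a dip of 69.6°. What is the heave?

75.2 m

dip-slip = net slip × sin(rake) = 270 m × sin(53°) = 215.6 m
heave = dip-slip × cos(dip) = 215.6 × cos(69.6°) = 75.2 m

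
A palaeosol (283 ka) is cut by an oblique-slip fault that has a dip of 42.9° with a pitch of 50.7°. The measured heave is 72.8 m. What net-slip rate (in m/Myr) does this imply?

dip-slip = heave / cos(dip) = 72.8 / cos(42.9°) = 99.38 m
net slip = dip-slip / sin(rake) = 99.38 / sin(50.7°) = 128.4 m
rate = 128.4 m / 283 ka = 0.000454 m/yr = 454 m/Myr

454 m/Myr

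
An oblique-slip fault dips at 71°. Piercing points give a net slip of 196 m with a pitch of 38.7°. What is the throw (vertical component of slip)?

dip-slip = net slip × sin(rake) = 196 m × sin(38.7°) = 122.5 m
throw = dip-slip × sin(dip) = 122.5 × sin(71°) = 116 m

116 m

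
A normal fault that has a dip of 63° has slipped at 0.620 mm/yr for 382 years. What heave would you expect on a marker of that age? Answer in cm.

dip-slip = rate × time = 0.620 mm/yr × 382 years = 0.2368 m
heave = dip-slip × cos(dip) = 0.2368 × cos(63°) = 0.108 m = 10.8 cm

10.8 cm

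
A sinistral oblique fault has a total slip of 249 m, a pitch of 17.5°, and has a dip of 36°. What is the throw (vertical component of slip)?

44 m

dip-slip = net slip × sin(rake) = 249 m × sin(17.5°) = 74.88 m
throw = dip-slip × sin(dip) = 74.88 × sin(36°) = 44 m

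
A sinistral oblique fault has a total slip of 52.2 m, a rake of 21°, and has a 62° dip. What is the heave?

dip-slip = net slip × sin(rake) = 52.2 m × sin(21°) = 18.71 m
heave = dip-slip × cos(dip) = 18.71 × cos(62°) = 8.78 m

8.78 m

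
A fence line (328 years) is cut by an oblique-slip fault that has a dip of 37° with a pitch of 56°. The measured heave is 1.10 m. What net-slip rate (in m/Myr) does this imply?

dip-slip = heave / cos(dip) = 1.10 / cos(37°) = 1.377 m
net slip = dip-slip / sin(rake) = 1.377 / sin(56°) = 1.661 m
rate = 1.661 m / 328 years = 0.00507 m/yr = 5070 m/Myr

5070 m/Myr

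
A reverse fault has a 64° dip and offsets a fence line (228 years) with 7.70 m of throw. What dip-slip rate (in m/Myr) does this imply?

37600 m/Myr

dip-slip = throw / sin(dip) = 7.70 m / sin(64°) = 8.567 m
rate = 8.567 m / 228 years = 0.0376 m/yr = 37600 m/Myr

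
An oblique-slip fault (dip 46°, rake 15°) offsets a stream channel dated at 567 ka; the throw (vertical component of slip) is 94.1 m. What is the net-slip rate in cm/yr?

dip-slip = throw / sin(dip) = 94.1 / sin(46°) = 130.8 m
net slip = dip-slip / sin(rake) = 130.8 / sin(15°) = 505.4 m
rate = 505.4 m / 567 ka = 0.000891 m/yr = 0.0891 cm/yr

0.0891 cm/yr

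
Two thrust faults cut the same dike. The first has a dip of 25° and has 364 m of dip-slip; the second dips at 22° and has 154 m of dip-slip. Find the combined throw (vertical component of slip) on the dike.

212 m

throw_A = 364 × sin(25°) = 153.8 m
throw_B = 154 × sin(22°) = 57.69 m
total = 153.8 + 57.69 = 212 m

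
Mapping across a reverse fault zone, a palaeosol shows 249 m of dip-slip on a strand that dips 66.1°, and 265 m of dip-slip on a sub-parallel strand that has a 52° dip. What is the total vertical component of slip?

throw_A = 249 × sin(66.1°) = 227.6 m
throw_B = 265 × sin(52°) = 208.8 m
total = 227.6 + 208.8 = 436 m

436 m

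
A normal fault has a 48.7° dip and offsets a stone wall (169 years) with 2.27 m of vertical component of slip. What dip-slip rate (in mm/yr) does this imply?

17.9 mm/yr

dip-slip = throw / sin(dip) = 2.27 m / sin(48.7°) = 3.022 m
rate = 3.022 m / 169 years = 0.0179 m/yr = 17.9 mm/yr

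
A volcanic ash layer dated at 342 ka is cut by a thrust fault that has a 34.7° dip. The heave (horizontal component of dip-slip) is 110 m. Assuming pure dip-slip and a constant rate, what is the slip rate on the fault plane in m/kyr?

dip-slip = heave / cos(dip) = 110 m / cos(34.7°) = 133.8 m
rate = 133.8 m / 342 ka = 0.000391 m/yr = 0.391 m/kyr

0.391 m/kyr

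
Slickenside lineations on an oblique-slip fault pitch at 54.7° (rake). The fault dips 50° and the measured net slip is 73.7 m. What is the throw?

dip-slip = net slip × sin(rake) = 73.7 m × sin(54.7°) = 60.15 m
throw = dip-slip × sin(dip) = 60.15 × sin(50°) = 46.1 m

46.1 m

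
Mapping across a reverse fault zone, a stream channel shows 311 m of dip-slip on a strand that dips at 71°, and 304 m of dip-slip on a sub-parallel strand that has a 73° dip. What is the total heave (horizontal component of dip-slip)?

heave_A = 311 × cos(71°) = 101.3 m
heave_B = 304 × cos(73°) = 88.88 m
total = 101.3 + 88.88 = 190 m

190 m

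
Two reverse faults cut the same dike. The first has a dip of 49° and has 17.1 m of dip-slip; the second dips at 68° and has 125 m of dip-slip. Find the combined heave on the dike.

heave_A = 17.1 × cos(49°) = 11.22 m
heave_B = 125 × cos(68°) = 46.83 m
total = 11.22 + 46.83 = 58 m

58 m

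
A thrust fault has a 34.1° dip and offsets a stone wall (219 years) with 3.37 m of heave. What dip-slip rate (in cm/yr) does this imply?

1.86 cm/yr

dip-slip = heave / cos(dip) = 3.37 m / cos(34.1°) = 4.070 m
rate = 4.070 m / 219 years = 0.0186 m/yr = 1.86 cm/yr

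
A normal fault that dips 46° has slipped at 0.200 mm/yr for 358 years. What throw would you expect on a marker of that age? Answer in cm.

5.15 cm

dip-slip = rate × time = 0.200 mm/yr × 358 years = 0.07160 m
throw = dip-slip × sin(dip) = 0.07160 × sin(46°) = 0.0515 m = 5.15 cm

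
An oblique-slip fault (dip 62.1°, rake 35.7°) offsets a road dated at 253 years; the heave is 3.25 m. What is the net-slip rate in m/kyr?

47 m/kyr

dip-slip = heave / cos(dip) = 3.25 / cos(62.1°) = 6.945 m
net slip = dip-slip / sin(rake) = 6.945 / sin(35.7°) = 11.90 m
rate = 11.90 m / 253 years = 0.0470 m/yr = 47 m/kyr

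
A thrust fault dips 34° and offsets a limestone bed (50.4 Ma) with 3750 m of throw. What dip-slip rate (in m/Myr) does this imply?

dip-slip = throw / sin(dip) = 3750 m / sin(34°) = 6706 m
rate = 6706 m / 50.4 Ma = 0.000133 m/yr = 133 m/Myr

133 m/Myr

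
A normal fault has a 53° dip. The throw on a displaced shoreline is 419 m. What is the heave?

316 m

heave = throw / tan(dip) = 419 / tan(53°) = 316 m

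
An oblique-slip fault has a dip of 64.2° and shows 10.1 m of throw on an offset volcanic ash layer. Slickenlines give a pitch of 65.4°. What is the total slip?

12.3 m

dip-slip = throw / sin(dip) = 10.1 / sin(64.2°) = 11.22 m
net slip = dip-slip / sin(rake) = 11.22 / sin(65.4°) = 12.3 m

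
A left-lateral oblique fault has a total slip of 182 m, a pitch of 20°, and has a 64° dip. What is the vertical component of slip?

dip-slip = net slip × sin(rake) = 182 m × sin(20°) = 62.25 m
throw = dip-slip × sin(dip) = 62.25 × sin(64°) = 55.9 m

55.9 m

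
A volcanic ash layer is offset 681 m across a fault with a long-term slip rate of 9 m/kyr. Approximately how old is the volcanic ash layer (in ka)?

age = offset / rate = 681 m / (9 m/kyr) = 75700 yr = 75.7 ka

75.7 ka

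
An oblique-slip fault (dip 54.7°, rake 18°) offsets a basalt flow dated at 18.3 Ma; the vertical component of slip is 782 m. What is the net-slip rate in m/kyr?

dip-slip = throw / sin(dip) = 782 / sin(54.7°) = 958.2 m
net slip = dip-slip / sin(rake) = 958.2 / sin(18°) = 3101 m
rate = 3101 m / 18.3 Ma = 0.000169 m/yr = 0.169 m/kyr

0.169 m/kyr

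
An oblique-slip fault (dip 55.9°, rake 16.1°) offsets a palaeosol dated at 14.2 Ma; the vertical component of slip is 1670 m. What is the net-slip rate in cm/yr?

dip-slip = throw / sin(dip) = 1670 / sin(55.9°) = 2017 m
net slip = dip-slip / sin(rake) = 2017 / sin(16.1°) = 7272 m
rate = 7272 m / 14.2 Ma = 0.000512 m/yr = 0.0512 cm/yr

0.0512 cm/yr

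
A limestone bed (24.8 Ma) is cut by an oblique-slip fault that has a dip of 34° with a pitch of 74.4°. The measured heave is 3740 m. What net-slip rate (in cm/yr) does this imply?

dip-slip = heave / cos(dip) = 3740 / cos(34°) = 4511 m
net slip = dip-slip / sin(rake) = 4511 / sin(74.4°) = 4684 m
rate = 4684 m / 24.8 Ma = 0.000189 m/yr = 0.0189 cm/yr

0.0189 cm/yr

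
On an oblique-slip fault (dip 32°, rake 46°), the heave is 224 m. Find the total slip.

dip-slip = heave / cos(dip) = 224 / cos(32°) = 264.1 m
net slip = dip-slip / sin(rake) = 264.1 / sin(46°) = 367 m

367 m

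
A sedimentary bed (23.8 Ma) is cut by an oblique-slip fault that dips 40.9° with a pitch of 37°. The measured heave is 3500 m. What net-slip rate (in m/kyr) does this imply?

0.323 m/kyr

dip-slip = heave / cos(dip) = 3500 / cos(40.9°) = 4631 m
net slip = dip-slip / sin(rake) = 4631 / sin(37°) = 7694 m
rate = 7694 m / 23.8 Ma = 0.000323 m/yr = 0.323 m/kyr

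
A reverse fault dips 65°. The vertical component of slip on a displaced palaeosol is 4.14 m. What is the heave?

1.93 m

heave = throw / tan(dip) = 4.14 / tan(65°) = 1.93 m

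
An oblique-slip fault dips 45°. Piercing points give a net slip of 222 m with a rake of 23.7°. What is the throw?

dip-slip = net slip × sin(rake) = 222 m × sin(23.7°) = 89.23 m
throw = dip-slip × sin(dip) = 89.23 × sin(45°) = 63.1 m

63.1 m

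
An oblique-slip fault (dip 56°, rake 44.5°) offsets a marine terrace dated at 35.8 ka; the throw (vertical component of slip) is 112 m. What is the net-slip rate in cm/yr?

dip-slip = throw / sin(dip) = 112 / sin(56°) = 135.1 m
net slip = dip-slip / sin(rake) = 135.1 / sin(44.5°) = 192.7 m
rate = 192.7 m / 35.8 ka = 0.00538 m/yr = 0.538 cm/yr

0.538 cm/yr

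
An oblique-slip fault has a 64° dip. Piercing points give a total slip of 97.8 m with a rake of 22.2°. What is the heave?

16.2 m

dip-slip = net slip × sin(rake) = 97.8 m × sin(22.2°) = 36.95 m
heave = dip-slip × cos(dip) = 36.95 × cos(64°) = 16.2 m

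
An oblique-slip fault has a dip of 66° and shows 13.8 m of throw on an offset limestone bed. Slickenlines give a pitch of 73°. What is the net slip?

15.8 m

dip-slip = throw / sin(dip) = 13.8 / sin(66°) = 15.11 m
net slip = dip-slip / sin(rake) = 15.11 / sin(73°) = 15.8 m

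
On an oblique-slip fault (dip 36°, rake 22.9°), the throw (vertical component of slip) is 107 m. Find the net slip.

468 m

dip-slip = throw / sin(dip) = 107 / sin(36°) = 182 m
net slip = dip-slip / sin(rake) = 182 / sin(22.9°) = 468 m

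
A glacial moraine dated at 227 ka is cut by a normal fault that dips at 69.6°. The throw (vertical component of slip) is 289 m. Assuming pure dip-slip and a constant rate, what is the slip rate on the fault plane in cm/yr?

0.136 cm/yr

dip-slip = throw / sin(dip) = 289 m / sin(69.6°) = 308.3 m
rate = 308.3 m / 227 ka = 0.00136 m/yr = 0.136 cm/yr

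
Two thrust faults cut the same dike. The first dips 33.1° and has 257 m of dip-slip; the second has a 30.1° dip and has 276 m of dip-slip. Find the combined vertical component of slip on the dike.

279 m

throw_A = 257 × sin(33.1°) = 140.3 m
throw_B = 276 × sin(30.1°) = 138.4 m
total = 140.3 + 138.4 = 279 m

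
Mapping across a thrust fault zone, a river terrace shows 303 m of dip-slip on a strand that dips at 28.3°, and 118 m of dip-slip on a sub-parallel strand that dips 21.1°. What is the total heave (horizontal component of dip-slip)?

377 m

heave_A = 303 × cos(28.3°) = 266.8 m
heave_B = 118 × cos(21.1°) = 110.1 m
total = 266.8 + 110.1 = 377 m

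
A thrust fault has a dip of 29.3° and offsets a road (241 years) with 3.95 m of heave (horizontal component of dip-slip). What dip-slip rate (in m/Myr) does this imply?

dip-slip = heave / cos(dip) = 3.95 m / cos(29.3°) = 4.529 m
rate = 4.529 m / 241 years = 0.0188 m/yr = 18800 m/Myr

18800 m/Myr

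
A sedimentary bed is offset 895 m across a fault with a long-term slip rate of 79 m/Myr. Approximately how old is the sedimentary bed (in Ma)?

11.3 Ma

age = offset / rate = 895 m / (79 m/Myr) = 1.13e+07 yr = 11.3 Ma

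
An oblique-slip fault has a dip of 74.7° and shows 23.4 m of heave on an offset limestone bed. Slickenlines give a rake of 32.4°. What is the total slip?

dip-slip = heave / cos(dip) = 23.4 / cos(74.7°) = 88.68 m
net slip = dip-slip / sin(rake) = 88.68 / sin(32.4°) = 165 m

165 m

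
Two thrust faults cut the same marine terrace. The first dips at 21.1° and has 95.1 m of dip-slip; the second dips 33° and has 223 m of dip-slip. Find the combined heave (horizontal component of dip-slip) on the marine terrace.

276 m

heave_A = 95.1 × cos(21.1°) = 88.72 m
heave_B = 223 × cos(33°) = 187 m
total = 88.72 + 187 = 276 m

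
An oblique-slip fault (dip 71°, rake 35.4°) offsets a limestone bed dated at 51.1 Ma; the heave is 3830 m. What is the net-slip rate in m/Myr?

397 m/Myr

dip-slip = heave / cos(dip) = 3830 / cos(71°) = 11760 m
net slip = dip-slip / sin(rake) = 11760 / sin(35.4°) = 20310 m
rate = 20310 m / 51.1 Ma = 0.000397 m/yr = 397 m/Myr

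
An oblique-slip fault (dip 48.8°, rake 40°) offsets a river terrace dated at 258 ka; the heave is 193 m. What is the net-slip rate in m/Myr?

dip-slip = heave / cos(dip) = 193 / cos(48.8°) = 293 m
net slip = dip-slip / sin(rake) = 293 / sin(40°) = 455.8 m
rate = 455.8 m / 258 ka = 0.00177 m/yr = 1770 m/Myr

1770 m/Myr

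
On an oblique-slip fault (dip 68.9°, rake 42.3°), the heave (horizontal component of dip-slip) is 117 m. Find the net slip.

483 m

dip-slip = heave / cos(dip) = 117 / cos(68.9°) = 325 m
net slip = dip-slip / sin(rake) = 325 / sin(42.3°) = 483 m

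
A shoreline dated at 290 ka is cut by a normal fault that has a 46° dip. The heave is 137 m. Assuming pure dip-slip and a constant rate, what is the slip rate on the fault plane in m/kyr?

0.680 m/kyr

dip-slip = heave / cos(dip) = 137 m / cos(46°) = 197.2 m
rate = 197.2 m / 290 ka = 0.000680 m/yr = 0.680 m/kyr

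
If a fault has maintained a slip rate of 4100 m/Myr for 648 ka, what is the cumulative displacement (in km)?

slip = rate × time = 4100 m/Myr × 648 ka = 2660 m = 2.66 km

2.66 km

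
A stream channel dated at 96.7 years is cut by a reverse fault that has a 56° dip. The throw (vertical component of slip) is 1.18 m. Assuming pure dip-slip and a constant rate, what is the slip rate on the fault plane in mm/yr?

14.7 mm/yr

dip-slip = throw / sin(dip) = 1.18 m / sin(56°) = 1.423 m
rate = 1.423 m / 96.7 years = 0.0147 m/yr = 14.7 mm/yr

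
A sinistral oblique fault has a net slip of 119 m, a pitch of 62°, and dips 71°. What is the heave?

dip-slip = net slip × sin(rake) = 119 m × sin(62°) = 105.1 m
heave = dip-slip × cos(dip) = 105.1 × cos(71°) = 34.2 m

34.2 m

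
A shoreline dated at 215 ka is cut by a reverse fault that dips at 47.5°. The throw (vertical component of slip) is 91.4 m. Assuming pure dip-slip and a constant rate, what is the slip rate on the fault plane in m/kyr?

dip-slip = throw / sin(dip) = 91.4 m / sin(47.5°) = 124 m
rate = 124 m / 215 ka = 0.000577 m/yr = 0.577 m/kyr

0.577 m/kyr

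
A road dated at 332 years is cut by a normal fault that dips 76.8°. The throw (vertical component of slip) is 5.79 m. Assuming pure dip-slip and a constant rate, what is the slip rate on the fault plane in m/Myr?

17900 m/Myr

dip-slip = throw / sin(dip) = 5.79 m / sin(76.8°) = 5.947 m
rate = 5.947 m / 332 years = 0.0179 m/yr = 17900 m/Myr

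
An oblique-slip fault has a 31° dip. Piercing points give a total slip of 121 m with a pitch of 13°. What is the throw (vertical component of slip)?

14 m

dip-slip = net slip × sin(rake) = 121 m × sin(13°) = 27.22 m
throw = dip-slip × sin(dip) = 27.22 × sin(31°) = 14 m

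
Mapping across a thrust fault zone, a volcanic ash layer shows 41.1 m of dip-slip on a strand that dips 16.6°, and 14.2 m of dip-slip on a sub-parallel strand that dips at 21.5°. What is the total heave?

52.6 m

heave_A = 41.1 × cos(16.6°) = 39.39 m
heave_B = 14.2 × cos(21.5°) = 13.21 m
total = 39.39 + 13.21 = 52.6 m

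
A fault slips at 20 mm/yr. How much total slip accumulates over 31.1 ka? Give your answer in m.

622 m

slip = rate × time = 20 mm/yr × 31.1 ka = 622 m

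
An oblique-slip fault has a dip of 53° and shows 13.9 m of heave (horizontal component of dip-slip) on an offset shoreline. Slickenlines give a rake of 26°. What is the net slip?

dip-slip = heave / cos(dip) = 13.9 / cos(53°) = 23.10 m
net slip = dip-slip / sin(rake) = 23.10 / sin(26°) = 52.7 m

52.7 m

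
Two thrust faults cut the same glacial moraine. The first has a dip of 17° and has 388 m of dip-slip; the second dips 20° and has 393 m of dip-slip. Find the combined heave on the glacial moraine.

heave_A = 388 × cos(17°) = 371 m
heave_B = 393 × cos(20°) = 369.3 m
total = 371 + 369.3 = 740 m

740 m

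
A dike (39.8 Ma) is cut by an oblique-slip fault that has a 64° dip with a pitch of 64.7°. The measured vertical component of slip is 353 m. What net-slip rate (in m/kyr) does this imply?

dip-slip = throw / sin(dip) = 353 / sin(64°) = 392.7 m
net slip = dip-slip / sin(rake) = 392.7 / sin(64.7°) = 434.4 m
rate = 434.4 m / 39.8 Ma = 0.0000109 m/yr = 0.0109 m/kyr

0.0109 m/kyr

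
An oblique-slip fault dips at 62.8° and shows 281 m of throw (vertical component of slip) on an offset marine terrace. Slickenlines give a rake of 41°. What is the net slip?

482 m

dip-slip = throw / sin(dip) = 281 / sin(62.8°) = 315.9 m
net slip = dip-slip / sin(rake) = 315.9 / sin(41°) = 482 m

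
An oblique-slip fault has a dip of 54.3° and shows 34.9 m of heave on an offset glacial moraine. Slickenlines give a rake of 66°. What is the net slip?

dip-slip = heave / cos(dip) = 34.9 / cos(54.3°) = 59.81 m
net slip = dip-slip / sin(rake) = 59.81 / sin(66°) = 65.5 m

65.5 m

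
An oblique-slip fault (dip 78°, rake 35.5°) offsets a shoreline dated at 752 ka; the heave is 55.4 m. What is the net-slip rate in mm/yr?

dip-slip = heave / cos(dip) = 55.4 / cos(78°) = 266.5 m
net slip = dip-slip / sin(rake) = 266.5 / sin(35.5°) = 458.9 m
rate = 458.9 m / 752 ka = 0.000610 m/yr = 0.610 mm/yr

0.610 mm/yr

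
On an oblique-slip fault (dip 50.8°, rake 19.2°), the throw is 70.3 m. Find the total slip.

276 m

dip-slip = throw / sin(dip) = 70.3 / sin(50.8°) = 90.72 m
net slip = dip-slip / sin(rake) = 90.72 / sin(19.2°) = 276 m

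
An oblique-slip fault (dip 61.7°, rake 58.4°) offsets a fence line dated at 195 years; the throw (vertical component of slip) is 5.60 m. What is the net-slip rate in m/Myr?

38300 m/Myr

dip-slip = throw / sin(dip) = 5.60 / sin(61.7°) = 6.360 m
net slip = dip-slip / sin(rake) = 6.360 / sin(58.4°) = 7.467 m
rate = 7.467 m / 195 years = 0.0383 m/yr = 38300 m/Myr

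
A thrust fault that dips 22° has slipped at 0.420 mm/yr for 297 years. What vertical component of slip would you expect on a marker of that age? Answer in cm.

dip-slip = rate × time = 0.420 mm/yr × 297 years = 0.1247 m
throw = dip-slip × sin(dip) = 0.1247 × sin(22°) = 0.0467 m = 4.67 cm

4.67 cm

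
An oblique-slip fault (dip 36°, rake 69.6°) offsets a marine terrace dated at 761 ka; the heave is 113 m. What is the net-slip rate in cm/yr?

0.0196 cm/yr

dip-slip = heave / cos(dip) = 113 / cos(36°) = 139.7 m
net slip = dip-slip / sin(rake) = 139.7 / sin(69.6°) = 149 m
rate = 149 m / 761 ka = 0.000196 m/yr = 0.0196 cm/yr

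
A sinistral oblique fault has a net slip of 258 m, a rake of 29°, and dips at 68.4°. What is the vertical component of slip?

dip-slip = net slip × sin(rake) = 258 m × sin(29°) = 125.1 m
throw = dip-slip × sin(dip) = 125.1 × sin(68.4°) = 116 m

116 m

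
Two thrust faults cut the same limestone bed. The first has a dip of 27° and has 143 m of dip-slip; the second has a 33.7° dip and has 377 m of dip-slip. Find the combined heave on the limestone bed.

441 m

heave_A = 143 × cos(27°) = 127.4 m
heave_B = 377 × cos(33.7°) = 313.6 m
total = 127.4 + 313.6 = 441 m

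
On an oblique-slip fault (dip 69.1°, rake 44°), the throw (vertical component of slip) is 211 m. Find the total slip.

dip-slip = throw / sin(dip) = 211 / sin(69.1°) = 225.9 m
net slip = dip-slip / sin(rake) = 225.9 / sin(44°) = 325 m

325 m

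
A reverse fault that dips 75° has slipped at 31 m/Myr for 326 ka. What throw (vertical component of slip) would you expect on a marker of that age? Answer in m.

9.76 m

dip-slip = rate × time = 31 m/Myr × 326 ka = 10.11 m
throw = dip-slip × sin(dip) = 10.11 × sin(75°) = 9.76 m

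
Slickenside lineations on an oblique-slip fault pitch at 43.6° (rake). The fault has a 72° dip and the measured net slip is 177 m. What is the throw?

116 m

dip-slip = net slip × sin(rake) = 177 m × sin(43.6°) = 122.1 m
throw = dip-slip × sin(dip) = 122.1 × sin(72°) = 116 m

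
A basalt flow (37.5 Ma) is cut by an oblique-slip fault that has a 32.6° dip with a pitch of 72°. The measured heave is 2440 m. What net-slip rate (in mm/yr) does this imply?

dip-slip = heave / cos(dip) = 2440 / cos(32.6°) = 2896 m
net slip = dip-slip / sin(rake) = 2896 / sin(72°) = 3045 m
rate = 3045 m / 37.5 Ma = 0.0000812 m/yr = 0.0812 mm/yr

0.0812 mm/yr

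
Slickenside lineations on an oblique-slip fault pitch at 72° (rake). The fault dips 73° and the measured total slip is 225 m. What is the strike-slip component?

69.5 m

strike-slip = net slip × cos(rake) = 225 m × cos(72°) = 69.5 m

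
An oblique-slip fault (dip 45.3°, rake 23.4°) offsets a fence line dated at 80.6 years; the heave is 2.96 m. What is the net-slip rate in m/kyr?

131 m/kyr

dip-slip = heave / cos(dip) = 2.96 / cos(45.3°) = 4.208 m
net slip = dip-slip / sin(rake) = 4.208 / sin(23.4°) = 10.60 m
rate = 10.60 m / 80.6 years = 0.131 m/yr = 131 m/kyr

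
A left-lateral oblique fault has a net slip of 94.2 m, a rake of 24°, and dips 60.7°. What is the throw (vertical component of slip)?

33.4 m

dip-slip = net slip × sin(rake) = 94.2 m × sin(24°) = 38.31 m
throw = dip-slip × sin(dip) = 38.31 × sin(60.7°) = 33.4 m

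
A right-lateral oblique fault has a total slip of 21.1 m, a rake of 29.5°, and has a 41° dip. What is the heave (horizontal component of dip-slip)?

7.84 m

dip-slip = net slip × sin(rake) = 21.1 m × sin(29.5°) = 10.39 m
heave = dip-slip × cos(dip) = 10.39 × cos(41°) = 7.84 m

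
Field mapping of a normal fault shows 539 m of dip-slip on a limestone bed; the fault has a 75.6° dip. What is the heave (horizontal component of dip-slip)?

134 m

heave = dip-slip × cos(dip) = 539 m × cos(75.6°) = 134 m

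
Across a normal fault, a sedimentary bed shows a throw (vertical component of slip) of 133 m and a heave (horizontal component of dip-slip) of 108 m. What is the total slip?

net slip = √(throw² + heave²) = √(133² + 108²) = 171 m

171 m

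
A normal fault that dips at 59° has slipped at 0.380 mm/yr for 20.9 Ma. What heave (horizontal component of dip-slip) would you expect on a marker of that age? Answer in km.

dip-slip = rate × time = 0.380 mm/yr × 20.9 Ma = 7942 m
heave = dip-slip × cos(dip) = 7942 × cos(59°) = 4090 m = 4.09 km

4.09 km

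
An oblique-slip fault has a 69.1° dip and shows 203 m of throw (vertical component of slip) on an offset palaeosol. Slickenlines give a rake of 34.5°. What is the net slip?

dip-slip = throw / sin(dip) = 203 / sin(69.1°) = 217.3 m
net slip = dip-slip / sin(rake) = 217.3 / sin(34.5°) = 384 m

384 m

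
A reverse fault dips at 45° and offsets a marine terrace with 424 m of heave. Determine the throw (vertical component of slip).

424 m

throw = heave × tan(dip) = 424 × tan(45°) = 424 m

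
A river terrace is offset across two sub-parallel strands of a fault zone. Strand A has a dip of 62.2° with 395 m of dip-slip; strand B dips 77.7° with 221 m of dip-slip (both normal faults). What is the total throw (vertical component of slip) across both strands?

565 m

throw_A = 395 × sin(62.2°) = 349.4 m
throw_B = 221 × sin(77.7°) = 215.9 m
total = 349.4 + 215.9 = 565 m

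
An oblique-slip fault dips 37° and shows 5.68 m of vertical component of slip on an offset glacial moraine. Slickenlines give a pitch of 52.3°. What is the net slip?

dip-slip = throw / sin(dip) = 5.68 / sin(37°) = 9.438 m
net slip = dip-slip / sin(rake) = 9.438 / sin(52.3°) = 11.9 m

11.9 m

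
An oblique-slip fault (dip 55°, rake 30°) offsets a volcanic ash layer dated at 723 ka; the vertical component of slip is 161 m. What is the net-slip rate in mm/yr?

0.544 mm/yr

dip-slip = throw / sin(dip) = 161 / sin(55°) = 196.5 m
net slip = dip-slip / sin(rake) = 196.5 / sin(30°) = 393.1 m
rate = 393.1 m / 723 ka = 0.000544 m/yr = 0.544 mm/yr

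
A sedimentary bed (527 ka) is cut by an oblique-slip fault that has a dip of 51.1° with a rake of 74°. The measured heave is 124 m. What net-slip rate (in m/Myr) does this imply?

390 m/Myr

dip-slip = heave / cos(dip) = 124 / cos(51.1°) = 197.5 m
net slip = dip-slip / sin(rake) = 197.5 / sin(74°) = 205.4 m
rate = 205.4 m / 527 ka = 0.000390 m/yr = 390 m/Myr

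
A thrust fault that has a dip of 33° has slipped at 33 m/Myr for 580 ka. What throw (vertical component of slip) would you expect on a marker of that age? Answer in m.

10.4 m

dip-slip = rate × time = 33 m/Myr × 580 ka = 19.14 m
throw = dip-slip × sin(dip) = 19.14 × sin(33°) = 10.4 m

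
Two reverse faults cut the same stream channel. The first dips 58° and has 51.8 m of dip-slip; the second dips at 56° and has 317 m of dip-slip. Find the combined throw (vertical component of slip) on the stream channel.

307 m

throw_A = 51.8 × sin(58°) = 43.93 m
throw_B = 317 × sin(56°) = 262.8 m
total = 43.93 + 262.8 = 307 m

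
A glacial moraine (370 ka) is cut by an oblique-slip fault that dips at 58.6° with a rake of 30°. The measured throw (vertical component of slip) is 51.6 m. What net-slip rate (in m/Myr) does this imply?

dip-slip = throw / sin(dip) = 51.6 / sin(58.6°) = 60.45 m
net slip = dip-slip / sin(rake) = 60.45 / sin(30°) = 120.9 m
rate = 120.9 m / 370 ka = 0.000327 m/yr = 327 m/Myr

327 m/Myr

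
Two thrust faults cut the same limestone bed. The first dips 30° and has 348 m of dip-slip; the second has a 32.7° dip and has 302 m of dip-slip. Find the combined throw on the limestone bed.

throw_A = 348 × sin(30°) = 174 m
throw_B = 302 × sin(32.7°) = 163.2 m
total = 174 + 163.2 = 337 m

337 m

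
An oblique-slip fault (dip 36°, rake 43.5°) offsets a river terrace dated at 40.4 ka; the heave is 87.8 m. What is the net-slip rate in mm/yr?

3.90 mm/yr

dip-slip = heave / cos(dip) = 87.8 / cos(36°) = 108.5 m
net slip = dip-slip / sin(rake) = 108.5 / sin(43.5°) = 157.7 m
rate = 157.7 m / 40.4 ka = 0.00390 m/yr = 3.90 mm/yr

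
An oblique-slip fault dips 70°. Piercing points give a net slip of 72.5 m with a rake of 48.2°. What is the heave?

18.5 m

dip-slip = net slip × sin(rake) = 72.5 m × sin(48.2°) = 54.05 m
heave = dip-slip × cos(dip) = 54.05 × cos(70°) = 18.5 m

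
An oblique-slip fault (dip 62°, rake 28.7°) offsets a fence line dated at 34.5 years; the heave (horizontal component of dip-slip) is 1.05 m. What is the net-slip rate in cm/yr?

13.5 cm/yr

dip-slip = heave / cos(dip) = 1.05 / cos(62°) = 2.237 m
net slip = dip-slip / sin(rake) = 2.237 / sin(28.7°) = 4.657 m
rate = 4.657 m / 34.5 years = 0.135 m/yr = 13.5 cm/yr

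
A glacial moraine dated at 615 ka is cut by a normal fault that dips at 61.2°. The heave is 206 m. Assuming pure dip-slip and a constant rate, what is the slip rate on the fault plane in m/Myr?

dip-slip = heave / cos(dip) = 206 m / cos(61.2°) = 427.6 m
rate = 427.6 m / 615 ka = 0.000695 m/yr = 695 m/Myr

695 m/Myr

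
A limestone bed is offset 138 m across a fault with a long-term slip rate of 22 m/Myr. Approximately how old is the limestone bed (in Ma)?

age = offset / rate = 138 m / (22 m/Myr) = 6.27e+06 yr = 6.27 Ma

6.27 Ma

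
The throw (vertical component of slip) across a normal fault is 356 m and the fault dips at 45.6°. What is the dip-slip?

498 m

dip-slip = throw / sin(dip) = 356 / sin(45.6°) = 498 m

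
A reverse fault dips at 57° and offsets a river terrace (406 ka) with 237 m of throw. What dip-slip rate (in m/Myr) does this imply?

dip-slip = throw / sin(dip) = 237 m / sin(57°) = 282.6 m
rate = 282.6 m / 406 ka = 0.000696 m/yr = 696 m/Myr

696 m/Myr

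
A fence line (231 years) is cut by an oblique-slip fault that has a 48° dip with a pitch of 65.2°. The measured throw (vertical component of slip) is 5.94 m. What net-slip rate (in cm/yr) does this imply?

3.81 cm/yr

dip-slip = throw / sin(dip) = 5.94 / sin(48°) = 7.993 m
net slip = dip-slip / sin(rake) = 7.993 / sin(65.2°) = 8.805 m
rate = 8.805 m / 231 years = 0.0381 m/yr = 3.81 cm/yr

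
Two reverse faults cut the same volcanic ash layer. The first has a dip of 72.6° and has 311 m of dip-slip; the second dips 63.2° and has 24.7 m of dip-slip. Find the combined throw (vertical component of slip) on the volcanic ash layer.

throw_A = 311 × sin(72.6°) = 296.8 m
throw_B = 24.7 × sin(63.2°) = 22.05 m
total = 296.8 + 22.05 = 319 m

319 m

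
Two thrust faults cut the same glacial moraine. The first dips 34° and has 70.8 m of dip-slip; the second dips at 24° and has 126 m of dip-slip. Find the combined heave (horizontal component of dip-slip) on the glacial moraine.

heave_A = 70.8 × cos(34°) = 58.70 m
heave_B = 126 × cos(24°) = 115.1 m
total = 58.70 + 115.1 = 174 m

174 m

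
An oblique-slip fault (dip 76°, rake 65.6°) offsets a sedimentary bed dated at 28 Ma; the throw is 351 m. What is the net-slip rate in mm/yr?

dip-slip = throw / sin(dip) = 351 / sin(76°) = 361.7 m
net slip = dip-slip / sin(rake) = 361.7 / sin(65.6°) = 397.2 m
rate = 397.2 m / 28 Ma = 0.0000142 m/yr = 0.0142 mm/yr

0.0142 mm/yr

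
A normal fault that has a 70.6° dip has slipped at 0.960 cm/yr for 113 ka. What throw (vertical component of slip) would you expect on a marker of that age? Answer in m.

dip-slip = rate × time = 0.960 cm/yr × 113 ka = 1085 m
throw = dip-slip × sin(dip) = 1085 × sin(70.6°) = 1020 m

1020 m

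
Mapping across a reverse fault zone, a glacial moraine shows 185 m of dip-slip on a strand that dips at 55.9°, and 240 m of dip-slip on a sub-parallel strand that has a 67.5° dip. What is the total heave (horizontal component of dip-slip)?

196 m

heave_A = 185 × cos(55.9°) = 103.7 m
heave_B = 240 × cos(67.5°) = 91.84 m
total = 103.7 + 91.84 = 196 m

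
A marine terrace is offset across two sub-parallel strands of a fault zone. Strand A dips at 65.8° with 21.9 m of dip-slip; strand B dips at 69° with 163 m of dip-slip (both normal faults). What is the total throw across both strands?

throw_A = 21.9 × sin(65.8°) = 19.98 m
throw_B = 163 × sin(69°) = 152.2 m
total = 19.98 + 152.2 = 172 m

172 m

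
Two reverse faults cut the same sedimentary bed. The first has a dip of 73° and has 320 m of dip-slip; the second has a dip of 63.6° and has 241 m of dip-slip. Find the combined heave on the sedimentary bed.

heave_A = 320 × cos(73°) = 93.56 m
heave_B = 241 × cos(63.6°) = 107.2 m
total = 93.56 + 107.2 = 201 m

201 m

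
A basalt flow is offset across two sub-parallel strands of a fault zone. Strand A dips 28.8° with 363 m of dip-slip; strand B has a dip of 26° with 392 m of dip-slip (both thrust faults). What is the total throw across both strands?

347 m

throw_A = 363 × sin(28.8°) = 174.9 m
throw_B = 392 × sin(26°) = 171.8 m
total = 174.9 + 171.8 = 347 m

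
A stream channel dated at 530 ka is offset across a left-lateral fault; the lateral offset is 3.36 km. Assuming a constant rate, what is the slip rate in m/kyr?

6.34 m/kyr

rate = 3.36 km / 530 ka = 0.00634 m/yr = 6.34 m/kyr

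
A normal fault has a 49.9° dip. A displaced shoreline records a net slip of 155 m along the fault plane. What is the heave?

heave = dip-slip × cos(dip) = 155 m × cos(49.9°) = 99.8 m

99.8 m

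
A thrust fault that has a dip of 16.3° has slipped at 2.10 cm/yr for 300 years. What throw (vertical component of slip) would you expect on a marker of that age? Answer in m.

dip-slip = rate × time = 2.10 cm/yr × 300 years = 6.300 m
throw = dip-slip × sin(dip) = 6.300 × sin(16.3°) = 1.77 m

1.77 m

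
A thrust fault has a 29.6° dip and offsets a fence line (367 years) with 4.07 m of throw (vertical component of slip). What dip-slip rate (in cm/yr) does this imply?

2.25 cm/yr

dip-slip = throw / sin(dip) = 4.07 m / sin(29.6°) = 8.240 m
rate = 8.240 m / 367 years = 0.0225 m/yr = 2.25 cm/yr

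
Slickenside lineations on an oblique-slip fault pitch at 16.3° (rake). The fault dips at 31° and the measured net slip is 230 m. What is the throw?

33.2 m

dip-slip = net slip × sin(rake) = 230 m × sin(16.3°) = 64.55 m
throw = dip-slip × sin(dip) = 64.55 × sin(31°) = 33.2 m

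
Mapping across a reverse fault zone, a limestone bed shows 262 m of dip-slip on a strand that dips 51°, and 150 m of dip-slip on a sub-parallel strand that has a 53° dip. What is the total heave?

heave_A = 262 × cos(51°) = 164.9 m
heave_B = 150 × cos(53°) = 90.27 m
total = 164.9 + 90.27 = 255 m

255 m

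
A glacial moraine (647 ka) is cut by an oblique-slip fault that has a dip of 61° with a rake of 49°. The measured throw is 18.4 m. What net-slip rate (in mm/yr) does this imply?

0.0431 mm/yr

dip-slip = throw / sin(dip) = 18.4 / sin(61°) = 21.04 m
net slip = dip-slip / sin(rake) = 21.04 / sin(49°) = 27.88 m
rate = 27.88 m / 647 ka = 0.0000431 m/yr = 0.0431 mm/yr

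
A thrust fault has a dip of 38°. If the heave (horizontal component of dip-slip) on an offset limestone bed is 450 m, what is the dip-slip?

dip-slip = heave / cos(dip) = 450 / cos(38°) = 571 m

571 m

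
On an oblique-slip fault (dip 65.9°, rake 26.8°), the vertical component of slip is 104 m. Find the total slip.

dip-slip = throw / sin(dip) = 104 / sin(65.9°) = 113.9 m
net slip = dip-slip / sin(rake) = 113.9 / sin(26.8°) = 253 m

253 m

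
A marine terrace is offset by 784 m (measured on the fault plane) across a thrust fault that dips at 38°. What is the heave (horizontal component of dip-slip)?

heave = dip-slip × cos(dip) = 784 m × cos(38°) = 618 m

618 m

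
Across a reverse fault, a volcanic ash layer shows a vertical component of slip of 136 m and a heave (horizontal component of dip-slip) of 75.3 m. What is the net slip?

155 m

net slip = √(throw² + heave²) = √(136² + 75.3²) = 155 m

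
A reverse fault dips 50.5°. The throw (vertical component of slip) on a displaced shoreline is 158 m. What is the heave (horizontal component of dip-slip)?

130 m

heave = throw / tan(dip) = 158 / tan(50.5°) = 130 m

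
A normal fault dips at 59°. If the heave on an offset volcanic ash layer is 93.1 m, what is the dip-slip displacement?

181 m

dip-slip = heave / cos(dip) = 93.1 / cos(59°) = 181 m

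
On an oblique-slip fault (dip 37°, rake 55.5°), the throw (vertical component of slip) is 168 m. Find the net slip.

339 m

dip-slip = throw / sin(dip) = 168 / sin(37°) = 279.2 m
net slip = dip-slip / sin(rake) = 279.2 / sin(55.5°) = 339 m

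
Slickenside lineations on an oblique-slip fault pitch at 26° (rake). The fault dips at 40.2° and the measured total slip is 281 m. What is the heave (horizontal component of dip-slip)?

dip-slip = net slip × sin(rake) = 281 m × sin(26°) = 123.2 m
heave = dip-slip × cos(dip) = 123.2 × cos(40.2°) = 94.1 m

94.1 m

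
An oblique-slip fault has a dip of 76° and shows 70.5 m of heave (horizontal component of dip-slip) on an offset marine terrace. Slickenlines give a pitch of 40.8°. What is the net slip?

dip-slip = heave / cos(dip) = 70.5 / cos(76°) = 291.4 m
net slip = dip-slip / sin(rake) = 291.4 / sin(40.8°) = 446 m

446 m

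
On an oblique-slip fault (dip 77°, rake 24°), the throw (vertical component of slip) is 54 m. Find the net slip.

dip-slip = throw / sin(dip) = 54 / sin(77°) = 55.42 m
net slip = dip-slip / sin(rake) = 55.42 / sin(24°) = 136 m

136 m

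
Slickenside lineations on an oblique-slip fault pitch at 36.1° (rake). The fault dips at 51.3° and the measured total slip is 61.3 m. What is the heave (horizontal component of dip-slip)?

dip-slip = net slip × sin(rake) = 61.3 m × sin(36.1°) = 36.12 m
heave = dip-slip × cos(dip) = 36.12 × cos(51.3°) = 22.6 m

22.6 m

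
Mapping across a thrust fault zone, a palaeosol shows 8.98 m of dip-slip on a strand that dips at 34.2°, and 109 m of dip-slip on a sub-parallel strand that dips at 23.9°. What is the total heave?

107 m

heave_A = 8.98 × cos(34.2°) = 7.427 m
heave_B = 109 × cos(23.9°) = 99.65 m
total = 7.427 + 99.65 = 107 m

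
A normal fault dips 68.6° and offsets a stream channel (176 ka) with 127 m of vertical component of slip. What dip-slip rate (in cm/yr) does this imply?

dip-slip = throw / sin(dip) = 127 m / sin(68.6°) = 136.4 m
rate = 136.4 m / 176 ka = 0.000775 m/yr = 0.0775 cm/yr

0.0775 cm/yr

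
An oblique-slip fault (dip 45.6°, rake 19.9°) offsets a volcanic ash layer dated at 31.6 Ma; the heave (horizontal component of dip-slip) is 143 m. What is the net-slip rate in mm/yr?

0.0190 mm/yr

dip-slip = heave / cos(dip) = 143 / cos(45.6°) = 204.4 m
net slip = dip-slip / sin(rake) = 204.4 / sin(19.9°) = 600.5 m
rate = 600.5 m / 31.6 Ma = 0.0000190 m/yr = 0.0190 mm/yr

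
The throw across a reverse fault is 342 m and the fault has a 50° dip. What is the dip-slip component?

dip-slip = throw / sin(dip) = 342 / sin(50°) = 446 m

446 m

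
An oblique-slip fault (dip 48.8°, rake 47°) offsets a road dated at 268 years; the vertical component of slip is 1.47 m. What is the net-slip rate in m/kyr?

9.97 m/kyr

dip-slip = throw / sin(dip) = 1.47 / sin(48.8°) = 1.954 m
net slip = dip-slip / sin(rake) = 1.954 / sin(47°) = 2.671 m
rate = 2.671 m / 268 years = 0.00997 m/yr = 9.97 m/kyr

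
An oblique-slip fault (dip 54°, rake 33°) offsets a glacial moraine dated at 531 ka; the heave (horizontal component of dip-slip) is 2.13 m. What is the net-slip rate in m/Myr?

12.5 m/Myr

dip-slip = heave / cos(dip) = 2.13 / cos(54°) = 3.624 m
net slip = dip-slip / sin(rake) = 3.624 / sin(33°) = 6.654 m
rate = 6.654 m / 531 ka = 0.0000125 m/yr = 12.5 m/Myr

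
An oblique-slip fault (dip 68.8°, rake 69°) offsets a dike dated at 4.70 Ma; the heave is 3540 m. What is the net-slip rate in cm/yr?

0.223 cm/yr

dip-slip = heave / cos(dip) = 3540 / cos(68.8°) = 9789 m
net slip = dip-slip / sin(rake) = 9789 / sin(69°) = 10490 m
rate = 10490 m / 4.70 Ma = 0.00223 m/yr = 0.223 cm/yr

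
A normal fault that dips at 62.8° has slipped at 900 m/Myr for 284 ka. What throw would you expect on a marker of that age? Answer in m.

dip-slip = rate × time = 900 m/Myr × 284 ka = 255.6 m
throw = dip-slip × sin(dip) = 255.6 × sin(62.8°) = 227 m

227 m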